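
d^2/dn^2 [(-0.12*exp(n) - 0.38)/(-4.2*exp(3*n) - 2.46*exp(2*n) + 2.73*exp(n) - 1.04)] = (8.46720000000001*exp(6*n) + 64.04832*exp(5*n) + 49.417632*exp(4*n) - 5.523912*exp(3*n) - 24.43662*exp(2*n) - 0.715962000000001*exp(n) + 1.208688)*exp(n)/(74.088*exp(9*n) + 130.1832*exp(8*n) - 68.22144*exp(7*n) - 99.314424*exp(6*n) + 108.815616*exp(5*n) + 2.33555399999999*exp(4*n) - 48.624849*exp(3*n) + 31.235256*exp(2*n) - 8.858304*exp(n) + 1.124864)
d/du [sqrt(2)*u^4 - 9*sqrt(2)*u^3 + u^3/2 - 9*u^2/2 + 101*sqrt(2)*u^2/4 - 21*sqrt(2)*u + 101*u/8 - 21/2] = 4*sqrt(2)*u^3 - 27*sqrt(2)*u^2 + 3*u^2/2 - 9*u + 101*sqrt(2)*u/2 - 21*sqrt(2) + 101/8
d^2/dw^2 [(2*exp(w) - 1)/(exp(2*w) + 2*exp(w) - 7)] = 2*(exp(4*w) - 4*exp(3*w) + 39*exp(2*w) - 2*exp(w) + 42)*exp(w)/(exp(6*w) + 6*exp(5*w) - 9*exp(4*w) - 76*exp(3*w) + 63*exp(2*w) + 294*exp(w) - 343)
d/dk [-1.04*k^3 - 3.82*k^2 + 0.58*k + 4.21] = -3.12*k^2 - 7.64*k + 0.58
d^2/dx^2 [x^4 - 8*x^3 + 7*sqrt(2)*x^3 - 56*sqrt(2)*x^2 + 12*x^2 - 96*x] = 12*x^2 - 48*x + 42*sqrt(2)*x - 112*sqrt(2) + 24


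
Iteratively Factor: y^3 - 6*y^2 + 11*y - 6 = (y - 2)*(y^2 - 4*y + 3) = (y - 2)*(y - 1)*(y - 3)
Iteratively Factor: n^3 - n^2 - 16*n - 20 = (n + 2)*(n^2 - 3*n - 10) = (n + 2)^2*(n - 5)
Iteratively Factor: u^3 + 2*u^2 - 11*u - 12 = (u - 3)*(u^2 + 5*u + 4) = (u - 3)*(u + 4)*(u + 1)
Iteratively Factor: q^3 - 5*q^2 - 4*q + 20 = (q - 5)*(q^2 - 4) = (q - 5)*(q + 2)*(q - 2)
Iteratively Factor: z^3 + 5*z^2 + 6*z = (z + 2)*(z^2 + 3*z) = z*(z + 2)*(z + 3)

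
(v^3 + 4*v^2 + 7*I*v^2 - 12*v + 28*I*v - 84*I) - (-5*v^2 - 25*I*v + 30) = v^3 + 9*v^2 + 7*I*v^2 - 12*v + 53*I*v - 30 - 84*I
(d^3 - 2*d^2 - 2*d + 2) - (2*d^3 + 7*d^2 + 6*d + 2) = -d^3 - 9*d^2 - 8*d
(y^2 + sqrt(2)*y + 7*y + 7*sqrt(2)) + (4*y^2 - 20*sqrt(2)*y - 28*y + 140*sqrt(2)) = 5*y^2 - 19*sqrt(2)*y - 21*y + 147*sqrt(2)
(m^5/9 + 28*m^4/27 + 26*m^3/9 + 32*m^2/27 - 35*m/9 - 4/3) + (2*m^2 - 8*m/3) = m^5/9 + 28*m^4/27 + 26*m^3/9 + 86*m^2/27 - 59*m/9 - 4/3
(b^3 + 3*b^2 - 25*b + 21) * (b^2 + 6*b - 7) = b^5 + 9*b^4 - 14*b^3 - 150*b^2 + 301*b - 147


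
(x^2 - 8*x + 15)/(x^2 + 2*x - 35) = (x - 3)/(x + 7)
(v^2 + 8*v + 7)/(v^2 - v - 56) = (v + 1)/(v - 8)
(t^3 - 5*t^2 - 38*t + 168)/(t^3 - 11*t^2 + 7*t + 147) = (t^2 + 2*t - 24)/(t^2 - 4*t - 21)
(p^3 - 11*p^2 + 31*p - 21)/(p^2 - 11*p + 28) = (p^2 - 4*p + 3)/(p - 4)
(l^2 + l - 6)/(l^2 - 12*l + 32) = (l^2 + l - 6)/(l^2 - 12*l + 32)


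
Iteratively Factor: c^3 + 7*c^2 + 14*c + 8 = (c + 2)*(c^2 + 5*c + 4) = (c + 1)*(c + 2)*(c + 4)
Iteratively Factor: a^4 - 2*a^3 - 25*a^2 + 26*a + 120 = (a - 3)*(a^3 + a^2 - 22*a - 40) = (a - 3)*(a + 4)*(a^2 - 3*a - 10) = (a - 3)*(a + 2)*(a + 4)*(a - 5)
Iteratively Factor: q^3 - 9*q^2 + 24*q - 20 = (q - 2)*(q^2 - 7*q + 10) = (q - 2)^2*(q - 5)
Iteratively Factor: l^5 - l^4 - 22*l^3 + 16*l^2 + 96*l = (l + 4)*(l^4 - 5*l^3 - 2*l^2 + 24*l) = (l + 2)*(l + 4)*(l^3 - 7*l^2 + 12*l) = l*(l + 2)*(l + 4)*(l^2 - 7*l + 12) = l*(l - 4)*(l + 2)*(l + 4)*(l - 3)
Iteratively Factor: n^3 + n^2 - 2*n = (n - 1)*(n^2 + 2*n) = n*(n - 1)*(n + 2)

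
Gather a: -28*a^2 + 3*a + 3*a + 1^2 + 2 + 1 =-28*a^2 + 6*a + 4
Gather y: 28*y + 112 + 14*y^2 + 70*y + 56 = 14*y^2 + 98*y + 168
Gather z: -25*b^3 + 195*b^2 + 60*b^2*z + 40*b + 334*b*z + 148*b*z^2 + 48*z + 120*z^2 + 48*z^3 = -25*b^3 + 195*b^2 + 40*b + 48*z^3 + z^2*(148*b + 120) + z*(60*b^2 + 334*b + 48)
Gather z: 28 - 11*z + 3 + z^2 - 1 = z^2 - 11*z + 30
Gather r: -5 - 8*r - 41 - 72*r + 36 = -80*r - 10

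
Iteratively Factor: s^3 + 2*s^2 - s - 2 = (s - 1)*(s^2 + 3*s + 2) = (s - 1)*(s + 2)*(s + 1)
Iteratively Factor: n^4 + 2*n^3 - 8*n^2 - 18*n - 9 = (n + 3)*(n^3 - n^2 - 5*n - 3) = (n + 1)*(n + 3)*(n^2 - 2*n - 3) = (n + 1)^2*(n + 3)*(n - 3)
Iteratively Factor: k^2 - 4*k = (k - 4)*(k)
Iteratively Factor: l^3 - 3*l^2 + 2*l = (l - 2)*(l^2 - l) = (l - 2)*(l - 1)*(l)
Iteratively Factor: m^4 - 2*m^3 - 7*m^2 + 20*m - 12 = (m - 2)*(m^3 - 7*m + 6) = (m - 2)^2*(m^2 + 2*m - 3) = (m - 2)^2*(m - 1)*(m + 3)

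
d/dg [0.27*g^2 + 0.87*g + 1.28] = 0.54*g + 0.87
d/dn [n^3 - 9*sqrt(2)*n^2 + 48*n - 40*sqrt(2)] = 3*n^2 - 18*sqrt(2)*n + 48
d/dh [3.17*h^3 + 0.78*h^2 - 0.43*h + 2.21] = 9.51*h^2 + 1.56*h - 0.43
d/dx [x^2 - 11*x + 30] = 2*x - 11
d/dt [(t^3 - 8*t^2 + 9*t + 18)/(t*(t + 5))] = (t^4 + 10*t^3 - 49*t^2 - 36*t - 90)/(t^2*(t^2 + 10*t + 25))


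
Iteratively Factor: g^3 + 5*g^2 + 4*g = (g + 4)*(g^2 + g) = g*(g + 4)*(g + 1)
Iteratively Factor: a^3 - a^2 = (a)*(a^2 - a) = a^2*(a - 1)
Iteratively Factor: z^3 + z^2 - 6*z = (z + 3)*(z^2 - 2*z) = (z - 2)*(z + 3)*(z)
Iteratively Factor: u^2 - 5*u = (u - 5)*(u)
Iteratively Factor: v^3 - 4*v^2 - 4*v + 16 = (v - 2)*(v^2 - 2*v - 8) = (v - 4)*(v - 2)*(v + 2)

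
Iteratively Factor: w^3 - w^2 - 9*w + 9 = (w - 1)*(w^2 - 9) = (w - 1)*(w + 3)*(w - 3)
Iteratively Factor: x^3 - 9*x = (x - 3)*(x^2 + 3*x) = x*(x - 3)*(x + 3)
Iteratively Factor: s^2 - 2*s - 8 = (s + 2)*(s - 4)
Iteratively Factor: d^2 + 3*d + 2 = (d + 1)*(d + 2)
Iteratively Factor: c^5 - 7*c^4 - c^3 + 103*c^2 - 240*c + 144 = (c - 1)*(c^4 - 6*c^3 - 7*c^2 + 96*c - 144) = (c - 3)*(c - 1)*(c^3 - 3*c^2 - 16*c + 48) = (c - 4)*(c - 3)*(c - 1)*(c^2 + c - 12) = (c - 4)*(c - 3)^2*(c - 1)*(c + 4)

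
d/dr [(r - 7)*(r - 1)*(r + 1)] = 3*r^2 - 14*r - 1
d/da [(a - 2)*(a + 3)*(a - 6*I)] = 3*a^2 + a*(2 - 12*I) - 6 - 6*I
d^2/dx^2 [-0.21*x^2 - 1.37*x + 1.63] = -0.420000000000000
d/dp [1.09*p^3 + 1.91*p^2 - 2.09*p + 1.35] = 3.27*p^2 + 3.82*p - 2.09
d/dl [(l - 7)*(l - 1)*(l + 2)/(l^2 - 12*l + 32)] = (l^4 - 24*l^3 + 177*l^2 - 412*l - 120)/(l^4 - 24*l^3 + 208*l^2 - 768*l + 1024)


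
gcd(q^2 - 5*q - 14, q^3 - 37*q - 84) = q - 7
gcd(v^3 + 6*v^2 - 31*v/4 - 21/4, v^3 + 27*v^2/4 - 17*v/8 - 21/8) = v^2 + 15*v/2 + 7/2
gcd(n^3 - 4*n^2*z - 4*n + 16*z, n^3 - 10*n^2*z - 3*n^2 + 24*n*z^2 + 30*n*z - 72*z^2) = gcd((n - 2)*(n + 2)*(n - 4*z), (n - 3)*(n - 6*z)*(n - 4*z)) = -n + 4*z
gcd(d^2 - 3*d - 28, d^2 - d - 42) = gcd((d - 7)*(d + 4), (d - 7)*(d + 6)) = d - 7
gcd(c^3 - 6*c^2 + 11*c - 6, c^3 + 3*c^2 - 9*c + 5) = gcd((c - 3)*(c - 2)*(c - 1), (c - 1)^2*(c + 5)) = c - 1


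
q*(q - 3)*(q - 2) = q^3 - 5*q^2 + 6*q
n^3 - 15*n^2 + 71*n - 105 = (n - 7)*(n - 5)*(n - 3)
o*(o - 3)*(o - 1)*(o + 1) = o^4 - 3*o^3 - o^2 + 3*o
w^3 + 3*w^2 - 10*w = w*(w - 2)*(w + 5)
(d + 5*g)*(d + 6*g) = d^2 + 11*d*g + 30*g^2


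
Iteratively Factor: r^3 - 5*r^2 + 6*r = (r - 3)*(r^2 - 2*r) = (r - 3)*(r - 2)*(r)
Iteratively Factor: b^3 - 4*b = (b + 2)*(b^2 - 2*b) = b*(b + 2)*(b - 2)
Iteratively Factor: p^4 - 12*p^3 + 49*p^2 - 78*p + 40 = (p - 2)*(p^3 - 10*p^2 + 29*p - 20) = (p - 2)*(p - 1)*(p^2 - 9*p + 20) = (p - 4)*(p - 2)*(p - 1)*(p - 5)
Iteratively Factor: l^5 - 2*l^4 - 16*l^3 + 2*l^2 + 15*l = (l - 5)*(l^4 + 3*l^3 - l^2 - 3*l) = l*(l - 5)*(l^3 + 3*l^2 - l - 3) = l*(l - 5)*(l - 1)*(l^2 + 4*l + 3) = l*(l - 5)*(l - 1)*(l + 1)*(l + 3)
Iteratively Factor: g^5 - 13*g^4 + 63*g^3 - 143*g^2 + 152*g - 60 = (g - 2)*(g^4 - 11*g^3 + 41*g^2 - 61*g + 30) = (g - 5)*(g - 2)*(g^3 - 6*g^2 + 11*g - 6) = (g - 5)*(g - 2)*(g - 1)*(g^2 - 5*g + 6) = (g - 5)*(g - 3)*(g - 2)*(g - 1)*(g - 2)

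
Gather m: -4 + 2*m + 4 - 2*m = 0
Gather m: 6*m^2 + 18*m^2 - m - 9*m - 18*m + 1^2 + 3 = 24*m^2 - 28*m + 4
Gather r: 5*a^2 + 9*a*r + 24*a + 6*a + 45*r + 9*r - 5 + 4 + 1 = 5*a^2 + 30*a + r*(9*a + 54)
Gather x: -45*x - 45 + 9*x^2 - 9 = 9*x^2 - 45*x - 54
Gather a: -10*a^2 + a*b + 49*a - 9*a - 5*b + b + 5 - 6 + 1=-10*a^2 + a*(b + 40) - 4*b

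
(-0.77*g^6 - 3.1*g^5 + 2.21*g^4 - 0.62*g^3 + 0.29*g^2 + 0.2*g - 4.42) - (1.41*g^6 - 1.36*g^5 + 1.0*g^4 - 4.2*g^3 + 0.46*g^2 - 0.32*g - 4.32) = -2.18*g^6 - 1.74*g^5 + 1.21*g^4 + 3.58*g^3 - 0.17*g^2 + 0.52*g - 0.0999999999999996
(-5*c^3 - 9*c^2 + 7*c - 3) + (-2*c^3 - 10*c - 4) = -7*c^3 - 9*c^2 - 3*c - 7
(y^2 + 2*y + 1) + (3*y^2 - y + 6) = 4*y^2 + y + 7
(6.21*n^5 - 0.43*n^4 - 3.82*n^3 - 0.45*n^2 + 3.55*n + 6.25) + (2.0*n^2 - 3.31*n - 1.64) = 6.21*n^5 - 0.43*n^4 - 3.82*n^3 + 1.55*n^2 + 0.24*n + 4.61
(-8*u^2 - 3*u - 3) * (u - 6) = -8*u^3 + 45*u^2 + 15*u + 18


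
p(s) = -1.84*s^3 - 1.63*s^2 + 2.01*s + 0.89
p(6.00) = -443.17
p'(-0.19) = 2.43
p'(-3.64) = -59.26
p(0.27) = 1.28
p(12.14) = -3507.04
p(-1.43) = 0.06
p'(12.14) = -851.10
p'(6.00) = -216.27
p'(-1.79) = -9.84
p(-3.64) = 60.72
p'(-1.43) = -4.62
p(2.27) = -24.47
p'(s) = -5.52*s^2 - 3.26*s + 2.01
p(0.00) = 0.89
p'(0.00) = 2.01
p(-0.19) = 0.46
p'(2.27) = -33.83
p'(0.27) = 0.73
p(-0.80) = -0.82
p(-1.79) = 2.62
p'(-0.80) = 1.09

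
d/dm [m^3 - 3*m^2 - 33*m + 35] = 3*m^2 - 6*m - 33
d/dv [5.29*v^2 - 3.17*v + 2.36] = 10.58*v - 3.17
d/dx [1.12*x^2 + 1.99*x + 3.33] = 2.24*x + 1.99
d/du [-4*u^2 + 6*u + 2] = 6 - 8*u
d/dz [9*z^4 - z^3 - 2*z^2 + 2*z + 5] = 36*z^3 - 3*z^2 - 4*z + 2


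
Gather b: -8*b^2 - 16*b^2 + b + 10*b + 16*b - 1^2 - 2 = -24*b^2 + 27*b - 3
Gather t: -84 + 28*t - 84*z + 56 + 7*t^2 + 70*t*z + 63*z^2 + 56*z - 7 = 7*t^2 + t*(70*z + 28) + 63*z^2 - 28*z - 35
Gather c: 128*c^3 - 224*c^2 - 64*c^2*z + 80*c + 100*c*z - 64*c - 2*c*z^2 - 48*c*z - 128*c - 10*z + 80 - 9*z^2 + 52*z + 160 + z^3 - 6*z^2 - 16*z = 128*c^3 + c^2*(-64*z - 224) + c*(-2*z^2 + 52*z - 112) + z^3 - 15*z^2 + 26*z + 240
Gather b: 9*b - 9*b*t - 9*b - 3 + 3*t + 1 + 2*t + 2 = -9*b*t + 5*t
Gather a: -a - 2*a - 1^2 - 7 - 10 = -3*a - 18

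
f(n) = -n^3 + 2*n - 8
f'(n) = 2 - 3*n^2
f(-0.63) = -9.01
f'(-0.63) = 0.81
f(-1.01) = -8.99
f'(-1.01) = -1.06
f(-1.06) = -8.93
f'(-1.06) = -1.37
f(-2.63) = 4.93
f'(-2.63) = -18.75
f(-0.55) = -8.93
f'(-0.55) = 1.09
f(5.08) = -128.94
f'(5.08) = -75.42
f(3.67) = -50.09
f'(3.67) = -38.41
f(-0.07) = -8.14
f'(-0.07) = 1.99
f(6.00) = -212.00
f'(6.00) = -106.00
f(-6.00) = 196.00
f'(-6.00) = -106.00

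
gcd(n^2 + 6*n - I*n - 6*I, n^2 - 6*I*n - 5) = n - I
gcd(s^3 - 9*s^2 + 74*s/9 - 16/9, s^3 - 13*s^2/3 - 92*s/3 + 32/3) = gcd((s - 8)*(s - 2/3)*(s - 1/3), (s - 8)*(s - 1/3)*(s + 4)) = s^2 - 25*s/3 + 8/3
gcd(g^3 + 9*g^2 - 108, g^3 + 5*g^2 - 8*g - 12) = g + 6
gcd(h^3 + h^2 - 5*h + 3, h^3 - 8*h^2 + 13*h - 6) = h^2 - 2*h + 1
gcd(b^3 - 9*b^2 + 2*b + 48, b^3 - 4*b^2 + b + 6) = b - 3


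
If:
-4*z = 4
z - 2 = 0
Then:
No Solution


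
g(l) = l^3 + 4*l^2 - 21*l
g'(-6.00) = 39.00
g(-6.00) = 54.00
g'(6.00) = 135.00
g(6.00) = 234.00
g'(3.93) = 56.77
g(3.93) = 39.95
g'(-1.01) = -26.02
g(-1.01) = 24.26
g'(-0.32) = -23.25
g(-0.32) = 7.10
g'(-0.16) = -22.20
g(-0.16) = 3.46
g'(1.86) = 4.26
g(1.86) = -18.79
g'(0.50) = -16.25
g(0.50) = -9.38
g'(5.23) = 102.90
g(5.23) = 142.64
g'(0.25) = -18.81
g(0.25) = -4.98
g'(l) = 3*l^2 + 8*l - 21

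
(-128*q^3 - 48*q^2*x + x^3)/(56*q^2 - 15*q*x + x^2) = (16*q^2 + 8*q*x + x^2)/(-7*q + x)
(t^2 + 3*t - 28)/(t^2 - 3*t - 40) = (-t^2 - 3*t + 28)/(-t^2 + 3*t + 40)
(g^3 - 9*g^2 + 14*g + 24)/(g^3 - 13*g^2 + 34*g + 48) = (g - 4)/(g - 8)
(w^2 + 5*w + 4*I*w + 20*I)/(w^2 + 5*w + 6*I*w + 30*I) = (w + 4*I)/(w + 6*I)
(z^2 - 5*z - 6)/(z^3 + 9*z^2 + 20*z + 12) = (z - 6)/(z^2 + 8*z + 12)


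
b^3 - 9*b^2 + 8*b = b*(b - 8)*(b - 1)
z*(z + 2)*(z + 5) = z^3 + 7*z^2 + 10*z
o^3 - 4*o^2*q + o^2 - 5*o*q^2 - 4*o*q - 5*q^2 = (o + 1)*(o - 5*q)*(o + q)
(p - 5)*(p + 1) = p^2 - 4*p - 5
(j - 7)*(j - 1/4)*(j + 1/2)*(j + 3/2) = j^4 - 21*j^3/4 - 12*j^2 - 31*j/16 + 21/16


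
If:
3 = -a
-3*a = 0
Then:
No Solution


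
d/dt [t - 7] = 1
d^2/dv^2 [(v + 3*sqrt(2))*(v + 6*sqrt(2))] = 2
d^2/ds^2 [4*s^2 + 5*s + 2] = 8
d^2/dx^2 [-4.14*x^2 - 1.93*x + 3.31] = -8.28000000000000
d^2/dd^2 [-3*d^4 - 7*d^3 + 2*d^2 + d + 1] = -36*d^2 - 42*d + 4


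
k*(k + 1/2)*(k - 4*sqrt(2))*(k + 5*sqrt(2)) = k^4 + k^3/2 + sqrt(2)*k^3 - 40*k^2 + sqrt(2)*k^2/2 - 20*k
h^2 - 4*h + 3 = (h - 3)*(h - 1)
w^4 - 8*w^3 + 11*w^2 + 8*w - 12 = (w - 6)*(w - 2)*(w - 1)*(w + 1)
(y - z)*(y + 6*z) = y^2 + 5*y*z - 6*z^2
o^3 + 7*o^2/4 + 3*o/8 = o*(o + 1/4)*(o + 3/2)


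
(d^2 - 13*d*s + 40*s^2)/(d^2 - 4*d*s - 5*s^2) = (d - 8*s)/(d + s)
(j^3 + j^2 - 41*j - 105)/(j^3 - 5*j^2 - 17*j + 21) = (j + 5)/(j - 1)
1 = 1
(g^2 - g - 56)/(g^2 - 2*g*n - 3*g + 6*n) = (g^2 - g - 56)/(g^2 - 2*g*n - 3*g + 6*n)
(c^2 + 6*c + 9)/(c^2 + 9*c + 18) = (c + 3)/(c + 6)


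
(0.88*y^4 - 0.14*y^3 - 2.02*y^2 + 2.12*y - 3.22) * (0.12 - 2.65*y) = -2.332*y^5 + 0.4766*y^4 + 5.3362*y^3 - 5.8604*y^2 + 8.7874*y - 0.3864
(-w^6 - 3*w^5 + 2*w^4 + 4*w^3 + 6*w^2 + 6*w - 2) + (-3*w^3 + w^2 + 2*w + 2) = -w^6 - 3*w^5 + 2*w^4 + w^3 + 7*w^2 + 8*w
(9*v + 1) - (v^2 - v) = -v^2 + 10*v + 1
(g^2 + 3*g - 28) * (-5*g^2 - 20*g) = -5*g^4 - 35*g^3 + 80*g^2 + 560*g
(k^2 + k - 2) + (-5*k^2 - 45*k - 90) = -4*k^2 - 44*k - 92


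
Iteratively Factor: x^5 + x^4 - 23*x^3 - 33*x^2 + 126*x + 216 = (x - 4)*(x^4 + 5*x^3 - 3*x^2 - 45*x - 54) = (x - 4)*(x + 2)*(x^3 + 3*x^2 - 9*x - 27) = (x - 4)*(x - 3)*(x + 2)*(x^2 + 6*x + 9) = (x - 4)*(x - 3)*(x + 2)*(x + 3)*(x + 3)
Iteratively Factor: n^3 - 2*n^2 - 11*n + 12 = (n - 1)*(n^2 - n - 12) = (n - 1)*(n + 3)*(n - 4)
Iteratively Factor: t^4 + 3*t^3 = (t)*(t^3 + 3*t^2) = t*(t + 3)*(t^2) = t^2*(t + 3)*(t)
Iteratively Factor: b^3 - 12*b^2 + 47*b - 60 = (b - 5)*(b^2 - 7*b + 12) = (b - 5)*(b - 3)*(b - 4)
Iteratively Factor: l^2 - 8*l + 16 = (l - 4)*(l - 4)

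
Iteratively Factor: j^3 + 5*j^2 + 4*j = (j + 4)*(j^2 + j) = (j + 1)*(j + 4)*(j)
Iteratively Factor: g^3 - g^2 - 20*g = (g - 5)*(g^2 + 4*g) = g*(g - 5)*(g + 4)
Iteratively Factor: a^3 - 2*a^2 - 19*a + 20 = (a - 1)*(a^2 - a - 20) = (a - 5)*(a - 1)*(a + 4)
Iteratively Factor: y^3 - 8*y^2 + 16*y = (y)*(y^2 - 8*y + 16) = y*(y - 4)*(y - 4)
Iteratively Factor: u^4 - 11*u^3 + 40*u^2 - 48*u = (u - 3)*(u^3 - 8*u^2 + 16*u) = (u - 4)*(u - 3)*(u^2 - 4*u) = u*(u - 4)*(u - 3)*(u - 4)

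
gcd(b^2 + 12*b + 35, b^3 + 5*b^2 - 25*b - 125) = b + 5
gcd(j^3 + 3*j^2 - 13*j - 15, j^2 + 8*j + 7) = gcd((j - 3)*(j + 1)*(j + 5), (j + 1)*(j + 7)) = j + 1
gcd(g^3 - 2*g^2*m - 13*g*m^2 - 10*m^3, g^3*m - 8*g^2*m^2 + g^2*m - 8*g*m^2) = 1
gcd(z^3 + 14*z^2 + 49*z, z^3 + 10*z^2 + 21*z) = z^2 + 7*z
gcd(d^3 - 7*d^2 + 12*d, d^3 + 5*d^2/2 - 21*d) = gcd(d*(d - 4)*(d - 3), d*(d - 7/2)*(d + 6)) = d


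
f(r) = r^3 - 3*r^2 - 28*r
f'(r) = 3*r^2 - 6*r - 28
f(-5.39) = -92.83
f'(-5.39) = 91.50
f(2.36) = -69.64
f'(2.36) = -25.45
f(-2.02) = 36.08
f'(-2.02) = -3.64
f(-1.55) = 32.47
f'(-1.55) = -11.49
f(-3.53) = 17.47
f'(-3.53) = 30.56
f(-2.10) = 36.31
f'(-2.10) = -2.17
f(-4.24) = -11.44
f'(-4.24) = 51.37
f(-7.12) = -313.67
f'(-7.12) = 166.80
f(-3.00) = 30.00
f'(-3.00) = 17.00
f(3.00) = -84.00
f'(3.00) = -19.00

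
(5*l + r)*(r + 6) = 5*l*r + 30*l + r^2 + 6*r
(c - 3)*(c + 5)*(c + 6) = c^3 + 8*c^2 - 3*c - 90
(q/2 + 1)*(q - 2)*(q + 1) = q^3/2 + q^2/2 - 2*q - 2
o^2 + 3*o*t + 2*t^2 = (o + t)*(o + 2*t)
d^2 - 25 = (d - 5)*(d + 5)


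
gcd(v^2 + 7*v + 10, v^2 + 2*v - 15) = v + 5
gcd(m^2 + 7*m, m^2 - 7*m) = m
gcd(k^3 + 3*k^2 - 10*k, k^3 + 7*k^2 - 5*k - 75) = k + 5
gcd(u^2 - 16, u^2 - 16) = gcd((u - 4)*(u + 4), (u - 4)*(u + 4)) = u^2 - 16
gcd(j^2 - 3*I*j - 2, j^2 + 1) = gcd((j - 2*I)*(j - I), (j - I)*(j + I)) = j - I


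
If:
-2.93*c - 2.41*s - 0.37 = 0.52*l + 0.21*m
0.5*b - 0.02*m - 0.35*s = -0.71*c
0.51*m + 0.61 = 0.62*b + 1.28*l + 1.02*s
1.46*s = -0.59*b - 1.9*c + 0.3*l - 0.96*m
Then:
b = 0.994110091797458*s + 0.352682551753859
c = -0.271289034935772*s - 0.23716529462768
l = 0.464188823078257 - 2.18604106563203*s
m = 0.397695834563845 - 2.27800844528348*s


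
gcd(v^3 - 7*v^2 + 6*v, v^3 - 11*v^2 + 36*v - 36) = v - 6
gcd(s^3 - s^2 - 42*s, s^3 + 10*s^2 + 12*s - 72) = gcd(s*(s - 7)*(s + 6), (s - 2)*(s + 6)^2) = s + 6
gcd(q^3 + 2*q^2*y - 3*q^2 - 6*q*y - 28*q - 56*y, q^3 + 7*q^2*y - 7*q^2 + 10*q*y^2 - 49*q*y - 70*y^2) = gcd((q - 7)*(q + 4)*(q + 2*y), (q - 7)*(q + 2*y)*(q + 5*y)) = q^2 + 2*q*y - 7*q - 14*y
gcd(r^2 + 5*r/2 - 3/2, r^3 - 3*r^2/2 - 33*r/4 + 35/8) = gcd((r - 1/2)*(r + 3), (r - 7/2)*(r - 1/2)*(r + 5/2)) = r - 1/2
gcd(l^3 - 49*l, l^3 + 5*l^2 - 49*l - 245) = l^2 - 49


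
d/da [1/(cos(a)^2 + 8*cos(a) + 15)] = 2*(cos(a) + 4)*sin(a)/(cos(a)^2 + 8*cos(a) + 15)^2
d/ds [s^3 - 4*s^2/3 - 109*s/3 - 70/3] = 3*s^2 - 8*s/3 - 109/3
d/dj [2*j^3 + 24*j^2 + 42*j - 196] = 6*j^2 + 48*j + 42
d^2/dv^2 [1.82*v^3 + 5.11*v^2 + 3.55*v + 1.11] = 10.92*v + 10.22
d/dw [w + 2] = 1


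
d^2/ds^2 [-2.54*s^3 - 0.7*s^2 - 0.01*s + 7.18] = -15.24*s - 1.4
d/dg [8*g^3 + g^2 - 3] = 2*g*(12*g + 1)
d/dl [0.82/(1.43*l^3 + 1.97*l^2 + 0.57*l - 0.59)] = (-3.5178*l^2 - 3.2308*l - 0.4674)/(1.43*l^3 + 1.97*l^2 + 0.57*l - 0.59)^2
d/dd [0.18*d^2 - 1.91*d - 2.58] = 0.36*d - 1.91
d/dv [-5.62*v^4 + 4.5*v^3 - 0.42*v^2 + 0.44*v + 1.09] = -22.48*v^3 + 13.5*v^2 - 0.84*v + 0.44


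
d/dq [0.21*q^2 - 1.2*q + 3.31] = 0.42*q - 1.2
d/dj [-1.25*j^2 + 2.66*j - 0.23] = 2.66 - 2.5*j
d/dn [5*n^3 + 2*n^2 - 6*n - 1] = 15*n^2 + 4*n - 6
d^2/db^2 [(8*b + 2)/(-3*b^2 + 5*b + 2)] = 4*((4*b + 1)*(6*b - 5)^2 + (36*b - 17)*(-3*b^2 + 5*b + 2))/(-3*b^2 + 5*b + 2)^3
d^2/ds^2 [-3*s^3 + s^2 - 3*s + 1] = 2 - 18*s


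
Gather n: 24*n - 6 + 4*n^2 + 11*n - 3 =4*n^2 + 35*n - 9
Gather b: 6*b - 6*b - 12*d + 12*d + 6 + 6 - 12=0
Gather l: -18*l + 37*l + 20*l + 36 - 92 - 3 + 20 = 39*l - 39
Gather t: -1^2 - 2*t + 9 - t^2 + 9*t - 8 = -t^2 + 7*t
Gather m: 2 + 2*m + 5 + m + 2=3*m + 9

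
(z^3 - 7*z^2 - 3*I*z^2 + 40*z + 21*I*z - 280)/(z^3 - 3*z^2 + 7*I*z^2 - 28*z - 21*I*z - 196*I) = (z^2 - 3*I*z + 40)/(z^2 + z*(4 + 7*I) + 28*I)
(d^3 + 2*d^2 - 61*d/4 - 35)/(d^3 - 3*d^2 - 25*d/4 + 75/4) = (2*d^2 - d - 28)/(2*d^2 - 11*d + 15)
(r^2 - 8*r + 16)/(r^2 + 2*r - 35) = (r^2 - 8*r + 16)/(r^2 + 2*r - 35)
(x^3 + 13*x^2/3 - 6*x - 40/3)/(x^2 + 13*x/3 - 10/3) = (3*x^2 - 2*x - 8)/(3*x - 2)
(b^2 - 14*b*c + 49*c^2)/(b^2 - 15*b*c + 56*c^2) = (b - 7*c)/(b - 8*c)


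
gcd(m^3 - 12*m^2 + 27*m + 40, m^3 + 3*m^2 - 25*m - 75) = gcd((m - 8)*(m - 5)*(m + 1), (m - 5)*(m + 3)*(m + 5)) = m - 5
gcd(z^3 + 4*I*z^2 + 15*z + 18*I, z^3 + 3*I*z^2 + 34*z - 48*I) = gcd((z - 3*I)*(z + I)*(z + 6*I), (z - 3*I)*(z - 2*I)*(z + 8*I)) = z - 3*I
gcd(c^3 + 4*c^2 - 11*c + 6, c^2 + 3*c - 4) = c - 1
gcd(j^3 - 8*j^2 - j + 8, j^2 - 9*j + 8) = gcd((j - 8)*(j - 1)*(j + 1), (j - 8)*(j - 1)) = j^2 - 9*j + 8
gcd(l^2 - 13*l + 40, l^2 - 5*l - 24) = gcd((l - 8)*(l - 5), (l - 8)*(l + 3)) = l - 8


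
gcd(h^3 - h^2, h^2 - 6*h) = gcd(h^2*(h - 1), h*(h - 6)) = h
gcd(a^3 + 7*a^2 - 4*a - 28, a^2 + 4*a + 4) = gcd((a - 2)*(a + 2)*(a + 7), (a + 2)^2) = a + 2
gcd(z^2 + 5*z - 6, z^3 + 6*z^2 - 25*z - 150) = z + 6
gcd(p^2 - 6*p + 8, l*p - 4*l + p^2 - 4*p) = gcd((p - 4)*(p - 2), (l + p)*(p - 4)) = p - 4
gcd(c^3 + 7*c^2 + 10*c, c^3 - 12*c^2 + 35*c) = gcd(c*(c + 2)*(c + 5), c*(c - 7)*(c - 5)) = c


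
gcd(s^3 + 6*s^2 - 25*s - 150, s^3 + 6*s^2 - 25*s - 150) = s^3 + 6*s^2 - 25*s - 150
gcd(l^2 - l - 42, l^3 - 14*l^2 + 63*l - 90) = 1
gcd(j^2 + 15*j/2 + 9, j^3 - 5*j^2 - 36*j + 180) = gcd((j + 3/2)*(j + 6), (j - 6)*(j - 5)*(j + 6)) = j + 6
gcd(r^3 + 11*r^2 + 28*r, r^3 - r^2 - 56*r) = r^2 + 7*r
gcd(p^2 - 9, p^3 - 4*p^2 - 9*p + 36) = p^2 - 9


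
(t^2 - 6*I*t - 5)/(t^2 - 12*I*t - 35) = (t - I)/(t - 7*I)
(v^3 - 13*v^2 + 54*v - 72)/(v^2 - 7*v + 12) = v - 6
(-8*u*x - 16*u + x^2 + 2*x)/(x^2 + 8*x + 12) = (-8*u + x)/(x + 6)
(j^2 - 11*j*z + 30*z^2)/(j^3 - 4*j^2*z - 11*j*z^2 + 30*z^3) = (-j + 6*z)/(-j^2 - j*z + 6*z^2)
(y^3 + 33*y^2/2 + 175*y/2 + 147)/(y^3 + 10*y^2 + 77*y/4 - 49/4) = 2*(y + 6)/(2*y - 1)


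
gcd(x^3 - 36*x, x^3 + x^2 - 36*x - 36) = x^2 - 36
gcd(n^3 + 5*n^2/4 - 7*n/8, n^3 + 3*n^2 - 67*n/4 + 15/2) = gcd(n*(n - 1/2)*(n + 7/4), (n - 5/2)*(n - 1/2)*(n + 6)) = n - 1/2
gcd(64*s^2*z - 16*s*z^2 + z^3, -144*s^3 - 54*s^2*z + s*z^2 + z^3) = -8*s + z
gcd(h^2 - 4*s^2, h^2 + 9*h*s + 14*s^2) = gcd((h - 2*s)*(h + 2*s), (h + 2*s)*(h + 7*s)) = h + 2*s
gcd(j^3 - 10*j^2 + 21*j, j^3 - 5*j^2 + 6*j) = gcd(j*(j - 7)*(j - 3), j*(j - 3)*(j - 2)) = j^2 - 3*j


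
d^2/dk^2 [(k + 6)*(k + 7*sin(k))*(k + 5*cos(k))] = -7*k^2*sin(k) - 5*k^2*cos(k) - 62*k*sin(k) - 70*k*sin(2*k) - 2*k*cos(k) + 6*k - 46*sin(k) - 420*sin(2*k) + 94*cos(k) + 70*cos(2*k) + 12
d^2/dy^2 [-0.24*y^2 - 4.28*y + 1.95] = -0.480000000000000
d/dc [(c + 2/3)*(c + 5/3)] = 2*c + 7/3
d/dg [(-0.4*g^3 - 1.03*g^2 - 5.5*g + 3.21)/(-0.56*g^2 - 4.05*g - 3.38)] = (0.224*g^4 + 3.24*g^3 + 5.1475*g^2 + 10.558*g + 31.5905)/(0.3136*g^4 + 4.536*g^3 + 20.1881*g^2 + 27.378*g + 11.4244)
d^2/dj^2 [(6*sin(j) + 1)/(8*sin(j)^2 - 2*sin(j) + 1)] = 4*(-864*sin(j)^5 - 88*sin(j)^4 + 100*sin(j)^2 + 589*sin(j) - 309*sin(3*j) + 48*sin(5*j) + 4)/(8*sin(j)^2 - 2*sin(j) + 1)^3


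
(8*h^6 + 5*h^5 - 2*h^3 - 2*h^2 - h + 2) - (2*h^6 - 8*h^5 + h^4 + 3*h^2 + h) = 6*h^6 + 13*h^5 - h^4 - 2*h^3 - 5*h^2 - 2*h + 2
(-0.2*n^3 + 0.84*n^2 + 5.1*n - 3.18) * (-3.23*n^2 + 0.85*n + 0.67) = 0.646*n^5 - 2.8832*n^4 - 15.893*n^3 + 15.1692*n^2 + 0.714*n - 2.1306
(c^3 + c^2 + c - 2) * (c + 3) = c^4 + 4*c^3 + 4*c^2 + c - 6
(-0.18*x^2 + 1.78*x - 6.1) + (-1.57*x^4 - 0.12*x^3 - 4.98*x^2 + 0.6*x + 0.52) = -1.57*x^4 - 0.12*x^3 - 5.16*x^2 + 2.38*x - 5.58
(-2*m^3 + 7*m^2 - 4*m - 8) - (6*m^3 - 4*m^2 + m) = -8*m^3 + 11*m^2 - 5*m - 8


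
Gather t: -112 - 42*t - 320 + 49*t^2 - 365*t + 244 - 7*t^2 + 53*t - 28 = 42*t^2 - 354*t - 216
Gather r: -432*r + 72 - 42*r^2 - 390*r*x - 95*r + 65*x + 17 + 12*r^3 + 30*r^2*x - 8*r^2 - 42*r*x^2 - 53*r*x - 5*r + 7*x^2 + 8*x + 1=12*r^3 + r^2*(30*x - 50) + r*(-42*x^2 - 443*x - 532) + 7*x^2 + 73*x + 90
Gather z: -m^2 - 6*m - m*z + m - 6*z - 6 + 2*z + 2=-m^2 - 5*m + z*(-m - 4) - 4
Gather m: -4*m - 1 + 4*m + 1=0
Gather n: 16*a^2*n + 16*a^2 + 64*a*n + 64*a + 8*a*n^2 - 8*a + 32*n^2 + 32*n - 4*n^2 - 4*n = 16*a^2 + 56*a + n^2*(8*a + 28) + n*(16*a^2 + 64*a + 28)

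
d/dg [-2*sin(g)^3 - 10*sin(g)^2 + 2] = -2*(3*sin(g) + 10)*sin(g)*cos(g)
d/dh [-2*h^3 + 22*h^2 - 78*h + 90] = -6*h^2 + 44*h - 78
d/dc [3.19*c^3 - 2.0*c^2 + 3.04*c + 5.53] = 9.57*c^2 - 4.0*c + 3.04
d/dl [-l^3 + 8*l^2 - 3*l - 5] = -3*l^2 + 16*l - 3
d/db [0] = 0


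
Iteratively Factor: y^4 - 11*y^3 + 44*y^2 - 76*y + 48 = (y - 2)*(y^3 - 9*y^2 + 26*y - 24) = (y - 2)^2*(y^2 - 7*y + 12) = (y - 4)*(y - 2)^2*(y - 3)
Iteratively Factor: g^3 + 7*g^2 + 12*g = (g + 3)*(g^2 + 4*g) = (g + 3)*(g + 4)*(g)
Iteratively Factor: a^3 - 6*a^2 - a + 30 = (a + 2)*(a^2 - 8*a + 15) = (a - 3)*(a + 2)*(a - 5)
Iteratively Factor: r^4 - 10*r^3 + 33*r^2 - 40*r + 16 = (r - 4)*(r^3 - 6*r^2 + 9*r - 4) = (r - 4)*(r - 1)*(r^2 - 5*r + 4) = (r - 4)^2*(r - 1)*(r - 1)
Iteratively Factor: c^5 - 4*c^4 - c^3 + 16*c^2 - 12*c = (c + 2)*(c^4 - 6*c^3 + 11*c^2 - 6*c) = (c - 1)*(c + 2)*(c^3 - 5*c^2 + 6*c) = (c - 2)*(c - 1)*(c + 2)*(c^2 - 3*c) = (c - 3)*(c - 2)*(c - 1)*(c + 2)*(c)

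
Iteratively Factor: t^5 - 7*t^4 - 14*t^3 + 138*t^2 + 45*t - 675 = (t + 3)*(t^4 - 10*t^3 + 16*t^2 + 90*t - 225) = (t + 3)^2*(t^3 - 13*t^2 + 55*t - 75) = (t - 3)*(t + 3)^2*(t^2 - 10*t + 25) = (t - 5)*(t - 3)*(t + 3)^2*(t - 5)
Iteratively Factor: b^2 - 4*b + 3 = (b - 1)*(b - 3)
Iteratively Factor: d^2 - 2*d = (d)*(d - 2)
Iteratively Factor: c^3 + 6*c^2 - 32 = (c - 2)*(c^2 + 8*c + 16) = (c - 2)*(c + 4)*(c + 4)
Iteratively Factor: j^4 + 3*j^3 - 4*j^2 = (j)*(j^3 + 3*j^2 - 4*j) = j*(j - 1)*(j^2 + 4*j) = j^2*(j - 1)*(j + 4)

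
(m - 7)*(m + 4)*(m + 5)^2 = m^4 + 7*m^3 - 33*m^2 - 355*m - 700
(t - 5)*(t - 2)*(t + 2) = t^3 - 5*t^2 - 4*t + 20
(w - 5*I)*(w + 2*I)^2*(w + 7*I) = w^4 + 6*I*w^3 + 23*w^2 + 132*I*w - 140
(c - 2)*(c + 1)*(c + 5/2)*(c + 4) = c^4 + 11*c^3/2 + 3*c^2/2 - 23*c - 20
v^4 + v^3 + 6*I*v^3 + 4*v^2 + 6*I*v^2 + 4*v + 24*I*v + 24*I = (v + 1)*(v - 2*I)*(v + 2*I)*(v + 6*I)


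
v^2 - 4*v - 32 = (v - 8)*(v + 4)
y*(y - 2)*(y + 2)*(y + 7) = y^4 + 7*y^3 - 4*y^2 - 28*y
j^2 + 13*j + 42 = (j + 6)*(j + 7)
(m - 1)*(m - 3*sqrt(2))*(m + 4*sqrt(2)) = m^3 - m^2 + sqrt(2)*m^2 - 24*m - sqrt(2)*m + 24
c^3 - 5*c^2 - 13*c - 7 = (c - 7)*(c + 1)^2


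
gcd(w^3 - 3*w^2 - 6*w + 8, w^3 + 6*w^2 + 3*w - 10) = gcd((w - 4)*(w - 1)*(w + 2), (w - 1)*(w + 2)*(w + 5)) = w^2 + w - 2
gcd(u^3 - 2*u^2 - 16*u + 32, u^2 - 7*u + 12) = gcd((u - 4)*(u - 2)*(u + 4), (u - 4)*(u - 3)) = u - 4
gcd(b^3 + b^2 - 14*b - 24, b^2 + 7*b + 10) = b + 2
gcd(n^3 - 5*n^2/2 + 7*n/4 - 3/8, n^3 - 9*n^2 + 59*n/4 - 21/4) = n^2 - 2*n + 3/4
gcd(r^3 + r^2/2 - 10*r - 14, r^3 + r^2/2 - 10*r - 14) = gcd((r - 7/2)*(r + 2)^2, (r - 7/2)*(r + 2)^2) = r^3 + r^2/2 - 10*r - 14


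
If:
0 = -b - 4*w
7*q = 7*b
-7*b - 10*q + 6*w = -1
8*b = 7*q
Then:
No Solution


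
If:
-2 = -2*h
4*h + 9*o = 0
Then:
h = 1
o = -4/9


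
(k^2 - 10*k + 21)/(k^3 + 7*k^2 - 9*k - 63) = (k - 7)/(k^2 + 10*k + 21)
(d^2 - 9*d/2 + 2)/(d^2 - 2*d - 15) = (-d^2 + 9*d/2 - 2)/(-d^2 + 2*d + 15)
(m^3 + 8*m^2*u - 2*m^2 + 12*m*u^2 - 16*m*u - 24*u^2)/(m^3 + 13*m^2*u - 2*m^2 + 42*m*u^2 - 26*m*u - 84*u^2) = (m + 2*u)/(m + 7*u)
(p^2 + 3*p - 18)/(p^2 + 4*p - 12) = (p - 3)/(p - 2)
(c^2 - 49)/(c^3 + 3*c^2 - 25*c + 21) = (c - 7)/(c^2 - 4*c + 3)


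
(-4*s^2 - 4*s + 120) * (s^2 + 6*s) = -4*s^4 - 28*s^3 + 96*s^2 + 720*s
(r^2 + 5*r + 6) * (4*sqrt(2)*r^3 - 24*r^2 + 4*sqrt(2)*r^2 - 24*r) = 4*sqrt(2)*r^5 - 24*r^4 + 24*sqrt(2)*r^4 - 144*r^3 + 44*sqrt(2)*r^3 - 264*r^2 + 24*sqrt(2)*r^2 - 144*r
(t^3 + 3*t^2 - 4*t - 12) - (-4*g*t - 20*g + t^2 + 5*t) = 4*g*t + 20*g + t^3 + 2*t^2 - 9*t - 12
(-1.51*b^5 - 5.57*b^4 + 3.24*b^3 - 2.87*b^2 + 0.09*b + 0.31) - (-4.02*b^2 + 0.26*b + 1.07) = -1.51*b^5 - 5.57*b^4 + 3.24*b^3 + 1.15*b^2 - 0.17*b - 0.76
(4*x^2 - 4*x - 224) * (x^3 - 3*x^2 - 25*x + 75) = 4*x^5 - 16*x^4 - 312*x^3 + 1072*x^2 + 5300*x - 16800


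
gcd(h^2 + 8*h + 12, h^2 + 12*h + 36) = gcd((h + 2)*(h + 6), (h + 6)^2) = h + 6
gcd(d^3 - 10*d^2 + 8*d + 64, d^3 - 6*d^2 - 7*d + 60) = d - 4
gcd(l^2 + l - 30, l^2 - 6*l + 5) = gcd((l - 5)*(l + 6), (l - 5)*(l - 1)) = l - 5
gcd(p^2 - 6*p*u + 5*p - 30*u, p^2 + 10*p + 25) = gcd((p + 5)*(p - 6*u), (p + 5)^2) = p + 5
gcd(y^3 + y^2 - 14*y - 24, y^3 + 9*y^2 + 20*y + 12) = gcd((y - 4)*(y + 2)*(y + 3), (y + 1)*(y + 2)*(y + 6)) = y + 2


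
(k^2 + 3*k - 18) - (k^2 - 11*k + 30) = 14*k - 48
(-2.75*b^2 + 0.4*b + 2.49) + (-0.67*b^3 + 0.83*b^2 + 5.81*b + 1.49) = -0.67*b^3 - 1.92*b^2 + 6.21*b + 3.98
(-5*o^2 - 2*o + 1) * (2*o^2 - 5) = -10*o^4 - 4*o^3 + 27*o^2 + 10*o - 5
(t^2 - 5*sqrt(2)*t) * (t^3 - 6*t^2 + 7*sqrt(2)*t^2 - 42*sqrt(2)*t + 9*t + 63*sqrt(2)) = t^5 - 6*t^4 + 2*sqrt(2)*t^4 - 61*t^3 - 12*sqrt(2)*t^3 + 18*sqrt(2)*t^2 + 420*t^2 - 630*t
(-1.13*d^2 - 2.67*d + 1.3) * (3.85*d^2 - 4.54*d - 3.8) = -4.3505*d^4 - 5.1493*d^3 + 21.4208*d^2 + 4.244*d - 4.94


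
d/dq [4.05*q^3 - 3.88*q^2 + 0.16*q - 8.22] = 12.15*q^2 - 7.76*q + 0.16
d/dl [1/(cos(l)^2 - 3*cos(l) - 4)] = (2*cos(l) - 3)*sin(l)/(sin(l)^2 + 3*cos(l) + 3)^2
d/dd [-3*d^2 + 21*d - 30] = 21 - 6*d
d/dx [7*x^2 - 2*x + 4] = 14*x - 2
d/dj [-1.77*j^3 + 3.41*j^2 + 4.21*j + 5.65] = -5.31*j^2 + 6.82*j + 4.21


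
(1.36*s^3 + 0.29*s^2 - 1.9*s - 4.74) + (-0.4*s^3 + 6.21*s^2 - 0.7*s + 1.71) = 0.96*s^3 + 6.5*s^2 - 2.6*s - 3.03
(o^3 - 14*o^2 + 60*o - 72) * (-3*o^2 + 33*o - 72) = -3*o^5 + 75*o^4 - 714*o^3 + 3204*o^2 - 6696*o + 5184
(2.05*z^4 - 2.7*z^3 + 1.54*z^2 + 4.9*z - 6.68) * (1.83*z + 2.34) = 3.7515*z^5 - 0.144000000000001*z^4 - 3.4998*z^3 + 12.5706*z^2 - 0.7584*z - 15.6312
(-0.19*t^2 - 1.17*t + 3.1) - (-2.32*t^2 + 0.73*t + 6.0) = 2.13*t^2 - 1.9*t - 2.9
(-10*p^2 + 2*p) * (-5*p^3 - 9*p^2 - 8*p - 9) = 50*p^5 + 80*p^4 + 62*p^3 + 74*p^2 - 18*p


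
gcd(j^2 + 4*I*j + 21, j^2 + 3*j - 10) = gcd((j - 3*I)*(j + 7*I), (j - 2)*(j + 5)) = 1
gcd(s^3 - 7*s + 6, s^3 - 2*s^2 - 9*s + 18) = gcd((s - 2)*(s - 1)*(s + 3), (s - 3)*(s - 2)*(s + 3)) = s^2 + s - 6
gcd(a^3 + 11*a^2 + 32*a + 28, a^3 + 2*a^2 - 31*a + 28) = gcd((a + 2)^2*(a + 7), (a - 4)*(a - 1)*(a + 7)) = a + 7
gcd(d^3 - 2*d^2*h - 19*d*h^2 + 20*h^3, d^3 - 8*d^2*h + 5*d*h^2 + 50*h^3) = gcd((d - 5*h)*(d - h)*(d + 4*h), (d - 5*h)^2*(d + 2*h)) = d - 5*h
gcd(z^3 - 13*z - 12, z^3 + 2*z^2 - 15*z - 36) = z^2 - z - 12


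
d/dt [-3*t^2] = -6*t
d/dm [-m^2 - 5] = -2*m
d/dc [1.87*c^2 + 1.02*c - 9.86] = 3.74*c + 1.02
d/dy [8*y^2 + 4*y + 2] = 16*y + 4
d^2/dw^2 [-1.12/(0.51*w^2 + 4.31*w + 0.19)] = (0.582624*w^2 + 4.923744*w - 1.12*(1.02*w + 4.31)*(2.04*w + 8.62) + 0.217056)/(0.51*w^2 + 4.31*w + 0.19)^3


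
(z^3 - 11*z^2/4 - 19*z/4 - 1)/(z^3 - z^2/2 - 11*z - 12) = (4*z^2 + 5*z + 1)/(2*(2*z^2 + 7*z + 6))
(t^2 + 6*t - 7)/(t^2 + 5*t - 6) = (t + 7)/(t + 6)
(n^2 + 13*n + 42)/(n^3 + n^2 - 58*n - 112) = (n + 6)/(n^2 - 6*n - 16)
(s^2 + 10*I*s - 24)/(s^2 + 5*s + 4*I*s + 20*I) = (s + 6*I)/(s + 5)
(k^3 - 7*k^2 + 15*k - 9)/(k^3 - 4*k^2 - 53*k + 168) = (k^2 - 4*k + 3)/(k^2 - k - 56)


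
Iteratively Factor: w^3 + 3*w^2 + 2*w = (w)*(w^2 + 3*w + 2) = w*(w + 2)*(w + 1)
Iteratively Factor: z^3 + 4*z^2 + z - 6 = (z - 1)*(z^2 + 5*z + 6) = (z - 1)*(z + 3)*(z + 2)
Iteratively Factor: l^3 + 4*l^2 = (l)*(l^2 + 4*l) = l^2*(l + 4)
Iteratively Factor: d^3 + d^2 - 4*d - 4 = (d + 1)*(d^2 - 4) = (d - 2)*(d + 1)*(d + 2)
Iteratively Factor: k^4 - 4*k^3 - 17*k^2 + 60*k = (k)*(k^3 - 4*k^2 - 17*k + 60) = k*(k - 3)*(k^2 - k - 20) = k*(k - 3)*(k + 4)*(k - 5)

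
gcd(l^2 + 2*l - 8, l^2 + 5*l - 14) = l - 2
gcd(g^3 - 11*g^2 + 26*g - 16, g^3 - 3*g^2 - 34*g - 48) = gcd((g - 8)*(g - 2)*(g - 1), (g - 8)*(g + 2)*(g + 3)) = g - 8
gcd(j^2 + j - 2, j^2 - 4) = j + 2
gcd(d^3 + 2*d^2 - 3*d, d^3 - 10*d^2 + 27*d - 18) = d - 1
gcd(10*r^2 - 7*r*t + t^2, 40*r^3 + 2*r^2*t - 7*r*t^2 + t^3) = 5*r - t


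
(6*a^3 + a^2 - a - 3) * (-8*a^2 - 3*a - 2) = -48*a^5 - 26*a^4 - 7*a^3 + 25*a^2 + 11*a + 6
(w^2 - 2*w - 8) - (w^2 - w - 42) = 34 - w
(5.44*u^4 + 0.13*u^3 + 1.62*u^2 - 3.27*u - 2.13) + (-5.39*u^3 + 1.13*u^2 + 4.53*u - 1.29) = 5.44*u^4 - 5.26*u^3 + 2.75*u^2 + 1.26*u - 3.42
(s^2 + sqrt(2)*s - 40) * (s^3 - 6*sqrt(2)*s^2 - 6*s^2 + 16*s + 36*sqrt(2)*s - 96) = s^5 - 5*sqrt(2)*s^4 - 6*s^4 - 36*s^3 + 30*sqrt(2)*s^3 + 216*s^2 + 256*sqrt(2)*s^2 - 1536*sqrt(2)*s - 640*s + 3840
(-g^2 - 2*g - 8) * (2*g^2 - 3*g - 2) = -2*g^4 - g^3 - 8*g^2 + 28*g + 16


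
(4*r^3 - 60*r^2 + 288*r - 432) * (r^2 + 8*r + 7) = 4*r^5 - 28*r^4 - 164*r^3 + 1452*r^2 - 1440*r - 3024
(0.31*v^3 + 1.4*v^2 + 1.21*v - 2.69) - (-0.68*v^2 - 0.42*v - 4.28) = 0.31*v^3 + 2.08*v^2 + 1.63*v + 1.59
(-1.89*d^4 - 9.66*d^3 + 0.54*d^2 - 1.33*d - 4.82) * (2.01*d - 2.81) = -3.7989*d^5 - 14.1057*d^4 + 28.23*d^3 - 4.1907*d^2 - 5.9509*d + 13.5442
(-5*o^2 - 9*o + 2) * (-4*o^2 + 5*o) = 20*o^4 + 11*o^3 - 53*o^2 + 10*o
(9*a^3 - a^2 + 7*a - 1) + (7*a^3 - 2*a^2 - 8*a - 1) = 16*a^3 - 3*a^2 - a - 2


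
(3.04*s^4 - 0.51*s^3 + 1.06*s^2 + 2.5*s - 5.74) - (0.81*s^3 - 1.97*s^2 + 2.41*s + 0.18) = 3.04*s^4 - 1.32*s^3 + 3.03*s^2 + 0.0899999999999999*s - 5.92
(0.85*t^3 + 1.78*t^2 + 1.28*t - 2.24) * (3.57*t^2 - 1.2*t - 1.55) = 3.0345*t^5 + 5.3346*t^4 + 1.1161*t^3 - 12.2918*t^2 + 0.704*t + 3.472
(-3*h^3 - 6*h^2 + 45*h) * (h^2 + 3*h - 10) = -3*h^5 - 15*h^4 + 57*h^3 + 195*h^2 - 450*h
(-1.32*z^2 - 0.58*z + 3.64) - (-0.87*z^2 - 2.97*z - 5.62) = -0.45*z^2 + 2.39*z + 9.26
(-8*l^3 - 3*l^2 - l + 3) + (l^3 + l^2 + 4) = -7*l^3 - 2*l^2 - l + 7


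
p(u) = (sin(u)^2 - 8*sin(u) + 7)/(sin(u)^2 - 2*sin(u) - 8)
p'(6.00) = 1.54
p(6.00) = -1.26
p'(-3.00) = -1.38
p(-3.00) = -1.06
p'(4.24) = -1.69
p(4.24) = -2.75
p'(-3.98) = -0.49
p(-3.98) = -0.18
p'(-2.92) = -1.47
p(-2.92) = -1.17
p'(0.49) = 0.76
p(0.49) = -0.40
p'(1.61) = -0.03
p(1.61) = -0.00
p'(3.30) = -1.39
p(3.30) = -1.08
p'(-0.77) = 1.95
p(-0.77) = -2.13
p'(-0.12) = 1.35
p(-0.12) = -1.03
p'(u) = (-2*sin(u)*cos(u) + 2*cos(u))*(sin(u)^2 - 8*sin(u) + 7)/(sin(u)^2 - 2*sin(u) - 8)^2 + (2*sin(u)*cos(u) - 8*cos(u))/(sin(u)^2 - 2*sin(u) - 8) = 6*(sin(u)^2 - 5*sin(u) + 13)*cos(u)/((sin(u) - 4)^2*(sin(u) + 2)^2)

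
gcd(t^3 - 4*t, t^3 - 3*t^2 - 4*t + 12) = t^2 - 4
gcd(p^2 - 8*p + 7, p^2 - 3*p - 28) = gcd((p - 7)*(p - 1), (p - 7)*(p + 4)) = p - 7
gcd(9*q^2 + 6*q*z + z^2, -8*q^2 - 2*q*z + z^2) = 1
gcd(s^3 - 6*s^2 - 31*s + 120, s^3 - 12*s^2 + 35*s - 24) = s^2 - 11*s + 24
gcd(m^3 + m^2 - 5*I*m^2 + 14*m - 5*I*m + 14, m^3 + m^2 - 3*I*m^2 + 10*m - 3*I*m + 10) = m^2 + m*(1 + 2*I) + 2*I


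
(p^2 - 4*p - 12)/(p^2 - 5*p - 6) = (p + 2)/(p + 1)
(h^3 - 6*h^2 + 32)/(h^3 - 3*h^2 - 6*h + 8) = (h - 4)/(h - 1)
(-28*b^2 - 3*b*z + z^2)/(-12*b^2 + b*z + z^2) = (-7*b + z)/(-3*b + z)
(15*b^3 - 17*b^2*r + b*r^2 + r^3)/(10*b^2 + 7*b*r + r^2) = (3*b^2 - 4*b*r + r^2)/(2*b + r)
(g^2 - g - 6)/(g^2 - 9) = (g + 2)/(g + 3)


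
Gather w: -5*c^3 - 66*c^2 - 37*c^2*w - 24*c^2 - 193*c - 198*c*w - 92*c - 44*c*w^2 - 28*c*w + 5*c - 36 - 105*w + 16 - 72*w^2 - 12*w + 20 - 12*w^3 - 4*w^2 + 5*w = -5*c^3 - 90*c^2 - 280*c - 12*w^3 + w^2*(-44*c - 76) + w*(-37*c^2 - 226*c - 112)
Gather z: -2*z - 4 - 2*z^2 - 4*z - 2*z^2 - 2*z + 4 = -4*z^2 - 8*z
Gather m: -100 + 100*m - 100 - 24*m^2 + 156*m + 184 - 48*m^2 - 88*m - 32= -72*m^2 + 168*m - 48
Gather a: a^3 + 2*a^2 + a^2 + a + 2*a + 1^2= a^3 + 3*a^2 + 3*a + 1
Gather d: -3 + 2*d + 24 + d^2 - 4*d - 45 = d^2 - 2*d - 24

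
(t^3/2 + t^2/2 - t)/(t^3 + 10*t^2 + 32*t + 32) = t*(t - 1)/(2*(t^2 + 8*t + 16))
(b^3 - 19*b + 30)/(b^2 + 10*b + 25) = (b^2 - 5*b + 6)/(b + 5)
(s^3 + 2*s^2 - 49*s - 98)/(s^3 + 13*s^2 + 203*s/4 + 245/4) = 4*(s^2 - 5*s - 14)/(4*s^2 + 24*s + 35)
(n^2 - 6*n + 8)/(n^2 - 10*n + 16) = (n - 4)/(n - 8)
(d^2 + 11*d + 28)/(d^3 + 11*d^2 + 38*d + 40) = (d + 7)/(d^2 + 7*d + 10)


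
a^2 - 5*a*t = a*(a - 5*t)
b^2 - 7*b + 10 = (b - 5)*(b - 2)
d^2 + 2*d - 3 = (d - 1)*(d + 3)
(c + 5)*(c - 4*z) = c^2 - 4*c*z + 5*c - 20*z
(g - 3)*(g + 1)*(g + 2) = g^3 - 7*g - 6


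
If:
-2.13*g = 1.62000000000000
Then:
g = -0.76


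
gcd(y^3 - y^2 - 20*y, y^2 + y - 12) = y + 4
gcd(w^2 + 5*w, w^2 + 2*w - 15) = w + 5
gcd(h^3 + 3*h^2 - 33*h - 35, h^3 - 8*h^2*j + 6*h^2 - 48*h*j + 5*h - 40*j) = h + 1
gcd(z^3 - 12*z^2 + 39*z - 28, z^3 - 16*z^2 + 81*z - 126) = z - 7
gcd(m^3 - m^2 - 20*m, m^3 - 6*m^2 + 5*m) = m^2 - 5*m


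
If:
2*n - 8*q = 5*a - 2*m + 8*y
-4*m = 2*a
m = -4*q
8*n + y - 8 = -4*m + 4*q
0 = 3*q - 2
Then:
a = 16/3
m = -8/3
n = 104/33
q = 2/3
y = -128/33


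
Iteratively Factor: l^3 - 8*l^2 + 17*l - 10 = (l - 2)*(l^2 - 6*l + 5) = (l - 2)*(l - 1)*(l - 5)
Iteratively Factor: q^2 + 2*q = (q + 2)*(q)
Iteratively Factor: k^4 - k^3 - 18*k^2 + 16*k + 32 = (k + 4)*(k^3 - 5*k^2 + 2*k + 8) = (k - 2)*(k + 4)*(k^2 - 3*k - 4) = (k - 4)*(k - 2)*(k + 4)*(k + 1)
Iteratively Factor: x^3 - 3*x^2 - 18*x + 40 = (x + 4)*(x^2 - 7*x + 10) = (x - 2)*(x + 4)*(x - 5)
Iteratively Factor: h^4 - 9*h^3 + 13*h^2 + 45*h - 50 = (h - 1)*(h^3 - 8*h^2 + 5*h + 50) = (h - 5)*(h - 1)*(h^2 - 3*h - 10) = (h - 5)*(h - 1)*(h + 2)*(h - 5)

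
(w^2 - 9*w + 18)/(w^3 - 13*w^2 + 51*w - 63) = (w - 6)/(w^2 - 10*w + 21)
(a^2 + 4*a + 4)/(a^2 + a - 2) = (a + 2)/(a - 1)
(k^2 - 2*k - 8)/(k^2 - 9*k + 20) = (k + 2)/(k - 5)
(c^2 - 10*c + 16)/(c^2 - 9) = (c^2 - 10*c + 16)/(c^2 - 9)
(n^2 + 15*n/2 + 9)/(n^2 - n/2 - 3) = (n + 6)/(n - 2)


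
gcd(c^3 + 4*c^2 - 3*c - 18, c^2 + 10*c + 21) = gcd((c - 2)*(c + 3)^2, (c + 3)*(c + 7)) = c + 3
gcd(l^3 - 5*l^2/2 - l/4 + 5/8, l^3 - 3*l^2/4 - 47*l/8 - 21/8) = l + 1/2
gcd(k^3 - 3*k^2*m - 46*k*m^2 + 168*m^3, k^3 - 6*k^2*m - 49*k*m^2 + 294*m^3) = k^2 + k*m - 42*m^2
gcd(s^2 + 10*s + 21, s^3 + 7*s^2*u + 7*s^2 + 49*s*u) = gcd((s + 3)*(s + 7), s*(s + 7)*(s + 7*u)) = s + 7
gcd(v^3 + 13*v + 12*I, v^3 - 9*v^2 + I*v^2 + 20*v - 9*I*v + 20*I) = v + I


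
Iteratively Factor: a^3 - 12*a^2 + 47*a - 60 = (a - 3)*(a^2 - 9*a + 20) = (a - 4)*(a - 3)*(a - 5)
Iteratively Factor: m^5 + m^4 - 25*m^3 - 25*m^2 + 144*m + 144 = (m - 4)*(m^4 + 5*m^3 - 5*m^2 - 45*m - 36) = (m - 4)*(m - 3)*(m^3 + 8*m^2 + 19*m + 12) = (m - 4)*(m - 3)*(m + 4)*(m^2 + 4*m + 3) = (m - 4)*(m - 3)*(m + 1)*(m + 4)*(m + 3)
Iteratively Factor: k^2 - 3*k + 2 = (k - 2)*(k - 1)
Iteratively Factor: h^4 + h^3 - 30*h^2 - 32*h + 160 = (h - 5)*(h^3 + 6*h^2 - 32) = (h - 5)*(h + 4)*(h^2 + 2*h - 8) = (h - 5)*(h - 2)*(h + 4)*(h + 4)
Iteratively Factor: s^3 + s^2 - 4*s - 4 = (s + 2)*(s^2 - s - 2) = (s - 2)*(s + 2)*(s + 1)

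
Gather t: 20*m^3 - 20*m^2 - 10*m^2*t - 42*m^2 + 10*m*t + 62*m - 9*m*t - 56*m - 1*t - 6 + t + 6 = 20*m^3 - 62*m^2 + 6*m + t*(-10*m^2 + m)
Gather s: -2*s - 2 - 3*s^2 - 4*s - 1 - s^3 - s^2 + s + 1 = -s^3 - 4*s^2 - 5*s - 2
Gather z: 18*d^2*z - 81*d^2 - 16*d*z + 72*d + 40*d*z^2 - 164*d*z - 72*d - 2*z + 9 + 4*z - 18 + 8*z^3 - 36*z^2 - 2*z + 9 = -81*d^2 + 8*z^3 + z^2*(40*d - 36) + z*(18*d^2 - 180*d)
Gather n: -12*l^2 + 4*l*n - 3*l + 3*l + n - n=-12*l^2 + 4*l*n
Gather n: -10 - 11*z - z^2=-z^2 - 11*z - 10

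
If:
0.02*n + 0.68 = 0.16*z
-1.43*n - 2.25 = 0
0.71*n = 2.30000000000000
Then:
No Solution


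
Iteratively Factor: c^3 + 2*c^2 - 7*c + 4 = (c - 1)*(c^2 + 3*c - 4) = (c - 1)*(c + 4)*(c - 1)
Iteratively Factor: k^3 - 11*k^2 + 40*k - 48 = (k - 3)*(k^2 - 8*k + 16) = (k - 4)*(k - 3)*(k - 4)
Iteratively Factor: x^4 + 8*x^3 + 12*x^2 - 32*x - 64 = (x - 2)*(x^3 + 10*x^2 + 32*x + 32) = (x - 2)*(x + 4)*(x^2 + 6*x + 8) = (x - 2)*(x + 2)*(x + 4)*(x + 4)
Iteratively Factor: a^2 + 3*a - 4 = (a + 4)*(a - 1)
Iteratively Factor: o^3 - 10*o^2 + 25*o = (o - 5)*(o^2 - 5*o) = (o - 5)^2*(o)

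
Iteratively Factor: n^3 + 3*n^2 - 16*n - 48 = (n - 4)*(n^2 + 7*n + 12) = (n - 4)*(n + 4)*(n + 3)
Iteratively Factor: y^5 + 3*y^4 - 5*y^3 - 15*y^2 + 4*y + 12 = (y - 2)*(y^4 + 5*y^3 + 5*y^2 - 5*y - 6) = (y - 2)*(y + 2)*(y^3 + 3*y^2 - y - 3) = (y - 2)*(y - 1)*(y + 2)*(y^2 + 4*y + 3) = (y - 2)*(y - 1)*(y + 1)*(y + 2)*(y + 3)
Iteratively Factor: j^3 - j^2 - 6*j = (j + 2)*(j^2 - 3*j) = (j - 3)*(j + 2)*(j)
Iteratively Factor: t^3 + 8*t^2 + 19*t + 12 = (t + 3)*(t^2 + 5*t + 4) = (t + 3)*(t + 4)*(t + 1)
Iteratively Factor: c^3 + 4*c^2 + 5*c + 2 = (c + 1)*(c^2 + 3*c + 2) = (c + 1)*(c + 2)*(c + 1)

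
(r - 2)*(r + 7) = r^2 + 5*r - 14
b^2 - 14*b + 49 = (b - 7)^2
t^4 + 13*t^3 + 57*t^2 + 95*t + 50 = (t + 1)*(t + 2)*(t + 5)^2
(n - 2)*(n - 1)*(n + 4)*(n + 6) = n^4 + 7*n^3 - 4*n^2 - 52*n + 48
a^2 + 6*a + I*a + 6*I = (a + 6)*(a + I)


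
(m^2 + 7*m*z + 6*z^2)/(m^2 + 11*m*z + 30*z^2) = (m + z)/(m + 5*z)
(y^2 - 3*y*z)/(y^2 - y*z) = (y - 3*z)/(y - z)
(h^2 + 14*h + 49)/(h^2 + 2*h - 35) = (h + 7)/(h - 5)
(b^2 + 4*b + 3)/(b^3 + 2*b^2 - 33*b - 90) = (b + 1)/(b^2 - b - 30)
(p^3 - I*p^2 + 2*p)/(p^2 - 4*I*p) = (p^2 - I*p + 2)/(p - 4*I)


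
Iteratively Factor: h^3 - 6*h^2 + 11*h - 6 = (h - 2)*(h^2 - 4*h + 3) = (h - 3)*(h - 2)*(h - 1)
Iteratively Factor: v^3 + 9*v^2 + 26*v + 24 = (v + 2)*(v^2 + 7*v + 12) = (v + 2)*(v + 3)*(v + 4)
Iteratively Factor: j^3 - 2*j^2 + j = (j)*(j^2 - 2*j + 1) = j*(j - 1)*(j - 1)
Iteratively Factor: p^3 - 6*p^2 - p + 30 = (p - 3)*(p^2 - 3*p - 10) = (p - 5)*(p - 3)*(p + 2)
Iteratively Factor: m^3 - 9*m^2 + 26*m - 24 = (m - 3)*(m^2 - 6*m + 8) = (m - 3)*(m - 2)*(m - 4)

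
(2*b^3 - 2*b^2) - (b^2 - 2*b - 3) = 2*b^3 - 3*b^2 + 2*b + 3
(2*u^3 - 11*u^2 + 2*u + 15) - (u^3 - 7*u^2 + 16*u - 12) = u^3 - 4*u^2 - 14*u + 27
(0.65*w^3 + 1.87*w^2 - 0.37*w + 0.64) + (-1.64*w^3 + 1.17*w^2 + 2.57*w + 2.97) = -0.99*w^3 + 3.04*w^2 + 2.2*w + 3.61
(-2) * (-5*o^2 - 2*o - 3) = 10*o^2 + 4*o + 6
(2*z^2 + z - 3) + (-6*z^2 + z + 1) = -4*z^2 + 2*z - 2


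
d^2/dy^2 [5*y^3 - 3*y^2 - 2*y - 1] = 30*y - 6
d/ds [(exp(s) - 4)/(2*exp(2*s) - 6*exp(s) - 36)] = (-(exp(s) - 4)*(2*exp(s) - 3) + exp(2*s) - 3*exp(s) - 18)*exp(s)/(2*(-exp(2*s) + 3*exp(s) + 18)^2)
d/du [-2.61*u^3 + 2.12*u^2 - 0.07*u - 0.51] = -7.83*u^2 + 4.24*u - 0.07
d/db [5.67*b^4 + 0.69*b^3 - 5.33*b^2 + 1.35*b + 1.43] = 22.68*b^3 + 2.07*b^2 - 10.66*b + 1.35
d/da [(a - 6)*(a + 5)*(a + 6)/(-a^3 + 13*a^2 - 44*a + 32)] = 2*(9*a^4 - 80*a^3 - 98*a^2 + 2500*a - 4536)/(a^6 - 26*a^5 + 257*a^4 - 1208*a^3 + 2768*a^2 - 2816*a + 1024)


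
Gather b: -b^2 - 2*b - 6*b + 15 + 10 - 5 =-b^2 - 8*b + 20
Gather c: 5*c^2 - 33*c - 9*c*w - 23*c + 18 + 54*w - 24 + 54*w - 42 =5*c^2 + c*(-9*w - 56) + 108*w - 48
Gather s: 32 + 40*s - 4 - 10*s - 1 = 30*s + 27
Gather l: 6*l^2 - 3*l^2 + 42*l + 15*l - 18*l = 3*l^2 + 39*l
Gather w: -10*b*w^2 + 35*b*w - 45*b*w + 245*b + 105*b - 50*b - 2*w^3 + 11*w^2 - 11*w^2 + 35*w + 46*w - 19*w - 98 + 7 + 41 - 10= -10*b*w^2 + 300*b - 2*w^3 + w*(62 - 10*b) - 60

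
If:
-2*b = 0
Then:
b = 0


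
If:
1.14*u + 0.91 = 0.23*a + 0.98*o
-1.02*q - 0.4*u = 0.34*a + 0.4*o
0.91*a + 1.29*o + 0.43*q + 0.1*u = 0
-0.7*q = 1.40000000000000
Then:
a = -22.53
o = 15.91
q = -2.00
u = 8.34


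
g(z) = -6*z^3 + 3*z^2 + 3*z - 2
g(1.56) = -12.80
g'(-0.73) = -10.97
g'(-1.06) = -23.58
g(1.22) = -4.77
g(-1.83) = 39.33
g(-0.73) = -0.26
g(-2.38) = 88.74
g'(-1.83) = -68.26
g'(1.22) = -16.47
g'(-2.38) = -113.24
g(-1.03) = 4.65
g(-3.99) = 414.92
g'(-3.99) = -307.50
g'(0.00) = 3.00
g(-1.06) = 5.34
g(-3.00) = 178.00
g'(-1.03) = -22.28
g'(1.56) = -31.44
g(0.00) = -2.00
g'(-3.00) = -177.00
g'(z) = -18*z^2 + 6*z + 3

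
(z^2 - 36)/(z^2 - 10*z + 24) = (z + 6)/(z - 4)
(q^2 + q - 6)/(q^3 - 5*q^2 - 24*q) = (q - 2)/(q*(q - 8))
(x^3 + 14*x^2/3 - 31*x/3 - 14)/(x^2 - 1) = (x^2 + 11*x/3 - 14)/(x - 1)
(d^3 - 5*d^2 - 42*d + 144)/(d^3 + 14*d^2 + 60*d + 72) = (d^2 - 11*d + 24)/(d^2 + 8*d + 12)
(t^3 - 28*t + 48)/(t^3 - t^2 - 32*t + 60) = (t - 4)/(t - 5)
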